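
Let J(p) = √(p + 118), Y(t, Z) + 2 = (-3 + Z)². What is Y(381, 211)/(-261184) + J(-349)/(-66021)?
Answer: -21631/130592 - I*√231/66021 ≈ -0.16564 - 0.00023021*I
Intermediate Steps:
Y(t, Z) = -2 + (-3 + Z)²
J(p) = √(118 + p)
Y(381, 211)/(-261184) + J(-349)/(-66021) = (-2 + (-3 + 211)²)/(-261184) + √(118 - 349)/(-66021) = (-2 + 208²)*(-1/261184) + √(-231)*(-1/66021) = (-2 + 43264)*(-1/261184) + (I*√231)*(-1/66021) = 43262*(-1/261184) - I*√231/66021 = -21631/130592 - I*√231/66021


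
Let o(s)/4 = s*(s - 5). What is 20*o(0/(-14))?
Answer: 0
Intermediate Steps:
o(s) = 4*s*(-5 + s) (o(s) = 4*(s*(s - 5)) = 4*(s*(-5 + s)) = 4*s*(-5 + s))
20*o(0/(-14)) = 20*(4*(0/(-14))*(-5 + 0/(-14))) = 20*(4*(0*(-1/14))*(-5 + 0*(-1/14))) = 20*(4*0*(-5 + 0)) = 20*(4*0*(-5)) = 20*0 = 0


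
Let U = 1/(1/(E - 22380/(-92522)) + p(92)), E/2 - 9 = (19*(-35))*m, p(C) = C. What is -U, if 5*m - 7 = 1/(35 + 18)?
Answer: -4532892408/417023649703 ≈ -0.010870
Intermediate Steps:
m = 372/265 (m = 7/5 + 1/(5*(35 + 18)) = 7/5 + (1/5)/53 = 7/5 + (1/5)*(1/53) = 7/5 + 1/265 = 372/265 ≈ 1.4038)
E = -97998/53 (E = 18 + 2*((19*(-35))*(372/265)) = 18 + 2*(-665*372/265) = 18 + 2*(-49476/53) = 18 - 98952/53 = -97998/53 ≈ -1849.0)
U = 4532892408/417023649703 (U = 1/(1/(-97998/53 - 22380/(-92522)) + 92) = 1/(1/(-97998/53 - 22380*(-1/92522)) + 92) = 1/(1/(-97998/53 + 11190/46261) + 92) = 1/(1/(-4532892408/2451833) + 92) = 1/(-2451833/4532892408 + 92) = 1/(417023649703/4532892408) = 4532892408/417023649703 ≈ 0.010870)
-U = -1*4532892408/417023649703 = -4532892408/417023649703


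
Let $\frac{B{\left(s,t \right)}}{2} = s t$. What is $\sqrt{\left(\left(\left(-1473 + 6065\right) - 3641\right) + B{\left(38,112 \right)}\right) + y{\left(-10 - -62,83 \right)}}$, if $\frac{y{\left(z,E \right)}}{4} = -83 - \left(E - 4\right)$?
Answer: $\sqrt{8815} \approx 93.888$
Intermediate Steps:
$y{\left(z,E \right)} = -316 - 4 E$ ($y{\left(z,E \right)} = 4 \left(-83 - \left(E - 4\right)\right) = 4 \left(-83 - \left(-4 + E\right)\right) = 4 \left(-79 - E\right) = -316 - 4 E$)
$B{\left(s,t \right)} = 2 s t$
$\sqrt{\left(\left(\left(-1473 + 6065\right) - 3641\right) + B{\left(38,112 \right)}\right) + y{\left(-10 - -62,83 \right)}} = \sqrt{\left(\left(\left(-1473 + 6065\right) - 3641\right) + 2 \cdot 38 \cdot 112\right) - 648} = \sqrt{\left(\left(4592 - 3641\right) + 8512\right) - 648} = \sqrt{\left(951 + 8512\right) - 648} = \sqrt{9463 - 648} = \sqrt{8815}$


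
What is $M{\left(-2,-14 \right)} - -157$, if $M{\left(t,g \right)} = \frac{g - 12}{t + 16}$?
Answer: $\frac{1086}{7} \approx 155.14$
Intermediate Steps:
$M{\left(t,g \right)} = \frac{-12 + g}{16 + t}$
$M{\left(-2,-14 \right)} - -157 = \frac{-12 - 14}{16 - 2} - -157 = \frac{1}{14} \left(-26\right) + 157 = - \frac{13}{7} + 157 = \frac{1086}{7}$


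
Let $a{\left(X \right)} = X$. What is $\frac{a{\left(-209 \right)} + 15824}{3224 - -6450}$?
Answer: $\frac{15615}{9674} \approx 1.6141$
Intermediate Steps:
$\frac{a{\left(-209 \right)} + 15824}{3224 - -6450} = \frac{-209 + 15824}{3224 - -6450} = \frac{15615}{3224 + 6450} = \frac{15615}{9674}$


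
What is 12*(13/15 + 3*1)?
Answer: 232/5 ≈ 46.400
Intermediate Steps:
12*(13/15 + 3*1) = 12*(13*(1/15) + 3) = 12*(13/15 + 3) = 12*(58/15) = 232/5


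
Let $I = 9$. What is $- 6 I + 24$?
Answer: $-30$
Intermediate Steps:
$- 6 I + 24 = \left(-6\right) 9 + 24 = -54 + 24 = -30$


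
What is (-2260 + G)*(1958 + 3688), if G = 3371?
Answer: 6272706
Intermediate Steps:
(-2260 + G)*(1958 + 3688) = (-2260 + 3371)*(1958 + 3688) = 1111*5646 = 6272706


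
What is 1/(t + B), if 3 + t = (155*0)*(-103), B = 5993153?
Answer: 1/5993150 ≈ 1.6686e-7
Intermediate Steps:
t = -3 (t = -3 + (155*0)*(-103) = -3 + 0*(-103) = -3 + 0 = -3)
1/(t + B) = 1/(-3 + 5993153) = 1/5993150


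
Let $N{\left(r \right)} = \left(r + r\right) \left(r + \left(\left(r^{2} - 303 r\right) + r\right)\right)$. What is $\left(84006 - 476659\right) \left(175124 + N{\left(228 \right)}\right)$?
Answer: $2911341374620$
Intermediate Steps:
$N{\left(r \right)} = 2 r \left(r^{2} - 301 r\right)$ ($N{\left(r \right)} = 2 r \left(r + \left(r^{2} - 302 r\right)\right) = 2 r \left(r^{2} - 301 r\right)$)
$\left(84006 - 476659\right) \left(175124 + N{\left(228 \right)}\right) = \left(84006 - 476659\right) \left(175124 + 2 \cdot 228^{2} \left(-301 + 228\right)\right) = - 392653 \left(175124 + 2 \cdot 51984 \left(-73\right)\right) = - 392653 \left(175124 - 7589664\right) = \left(-392653\right) \left(-7414540\right) = 2911341374620$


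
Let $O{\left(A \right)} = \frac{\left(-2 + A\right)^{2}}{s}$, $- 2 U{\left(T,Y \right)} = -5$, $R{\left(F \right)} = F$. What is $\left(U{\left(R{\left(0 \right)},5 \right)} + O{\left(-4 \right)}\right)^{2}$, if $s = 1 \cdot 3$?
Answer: $\frac{841}{4} \approx 210.25$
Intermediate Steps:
$s = 3$
$U{\left(T,Y \right)} = \frac{5}{2}$ ($U{\left(T,Y \right)} = \left(- \frac{1}{2}\right) \left(-5\right) = \frac{5}{2}$)
$O{\left(A \right)} = \frac{\left(-2 + A\right)^{2}}{3}$
$\left(U{\left(R{\left(0 \right)},5 \right)} + O{\left(-4 \right)}\right)^{2} = \left(\frac{5}{2} + \frac{\left(-2 - 4\right)^{2}}{3}\right)^{2} = \left(\frac{5}{2} + \frac{\left(-6\right)^{2}}{3}\right)^{2} = \left(\frac{5}{2} + \frac{1}{3} \cdot 36\right)^{2} = \left(\frac{5}{2} + 12\right)^{2} = \left(\frac{29}{2}\right)^{2} = \frac{841}{4}$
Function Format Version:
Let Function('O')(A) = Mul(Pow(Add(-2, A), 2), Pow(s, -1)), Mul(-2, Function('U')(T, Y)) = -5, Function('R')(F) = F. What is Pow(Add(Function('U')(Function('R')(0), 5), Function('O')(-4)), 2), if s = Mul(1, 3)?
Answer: Rational(841, 4) ≈ 210.25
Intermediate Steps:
s = 3
Function('U')(T, Y) = Rational(5, 2) (Function('U')(T, Y) = Mul(Rational(-1, 2), -5) = Rational(5, 2))
Function('O')(A) = Mul(Rational(1, 3), Pow(Add(-2, A), 2)) (Function('O')(A) = Mul(Pow(Add(-2, A), 2), Pow(3, -1)) = Mul(Pow(Add(-2, A), 2), Rational(1, 3)) = Mul(Rational(1, 3), Pow(Add(-2, A), 2)))
Pow(Add(Function('U')(Function('R')(0), 5), Function('O')(-4)), 2) = Pow(Add(Rational(5, 2), Mul(Rational(1, 3), Pow(Add(-2, -4), 2))), 2) = Pow(Add(Rational(5, 2), Mul(Rational(1, 3), Pow(-6, 2))), 2) = Pow(Add(Rational(5, 2), Mul(Rational(1, 3), 36)), 2) = Pow(Add(Rational(5, 2), 12), 2) = Pow(Rational(29, 2), 2) = Rational(841, 4)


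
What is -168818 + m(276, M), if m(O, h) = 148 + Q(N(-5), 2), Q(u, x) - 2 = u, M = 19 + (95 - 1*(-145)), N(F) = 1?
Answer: -168667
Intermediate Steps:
M = 259 (M = 19 + (95 + 145) = 19 + 240 = 259)
Q(u, x) = 2 + u
m(O, h) = 151 (m(O, h) = 148 + (2 + 1) = 148 + 3 = 151)
-168818 + m(276, M) = -168818 + 151 = -168667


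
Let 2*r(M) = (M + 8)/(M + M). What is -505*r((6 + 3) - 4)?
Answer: -1313/4 ≈ -328.25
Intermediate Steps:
r(M) = (8 + M)/(4*M) (r(M) = ((M + 8)/(M + M))/2 = ((8 + M)/((2*M)))/2 = ((8 + M)*(1/(2*M)))/2 = ((8 + M)/(2*M))/2 = (8 + M)/(4*M))
-505*r((6 + 3) - 4) = -505*(8 + ((6 + 3) - 4))/(4*((6 + 3) - 4)) = -505*(8 + (9 - 4))/(4*(9 - 4)) = -505*(8 + 5)/(4*5) = -505*13/(4*5) = -505*13/20 = -1313/4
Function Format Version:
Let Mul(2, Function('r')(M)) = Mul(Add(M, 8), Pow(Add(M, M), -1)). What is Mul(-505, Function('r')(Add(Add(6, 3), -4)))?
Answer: Rational(-1313, 4) ≈ -328.25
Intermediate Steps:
Function('r')(M) = Mul(Rational(1, 4), Pow(M, -1), Add(8, M)) (Function('r')(M) = Mul(Rational(1, 2), Mul(Add(M, 8), Pow(Add(M, M), -1))) = Mul(Rational(1, 2), Mul(Add(8, M), Pow(Mul(2, M), -1))) = Mul(Rational(1, 2), Mul(Add(8, M), Mul(Rational(1, 2), Pow(M, -1)))) = Mul(Rational(1, 2), Mul(Rational(1, 2), Pow(M, -1), Add(8, M))) = Mul(Rational(1, 4), Pow(M, -1), Add(8, M)))
Mul(-505, Function('r')(Add(Add(6, 3), -4))) = Mul(-505, Mul(Rational(1, 4), Pow(Add(Add(6, 3), -4), -1), Add(8, Add(Add(6, 3), -4)))) = Mul(-505, Mul(Rational(1, 4), Pow(Add(9, -4), -1), Add(8, Add(9, -4)))) = Mul(-505, Mul(Rational(1, 4), Pow(5, -1), Add(8, 5))) = Mul(-505, Mul(Rational(1, 4), Rational(1, 5), 13)) = Mul(-505, Rational(13, 20)) = Rational(-1313, 4)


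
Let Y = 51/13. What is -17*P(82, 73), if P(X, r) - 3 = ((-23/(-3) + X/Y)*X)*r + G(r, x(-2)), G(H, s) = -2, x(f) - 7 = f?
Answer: -8721653/3 ≈ -2.9072e+6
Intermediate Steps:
Y = 51/13 (Y = 51*(1/13) = 51/13 ≈ 3.9231)
x(f) = 7 + f
P(X, r) = 1 + X*r*(23/3 + 13*X/51) (P(X, r) = 3 + (((-23/(-3) + X/(51/13))*X)*r - 2) = 3 + (((-23*(-⅓) + X*(13/51))*X)*r - 2) = 3 + (((23/3 + 13*X/51)*X)*r - 2) = 3 + ((X*(23/3 + 13*X/51))*r - 2) = 3 + (X*r*(23/3 + 13*X/51) - 2) = 3 + (-2 + X*r*(23/3 + 13*X/51)) = 1 + X*r*(23/3 + 13*X/51))
-17*P(82, 73) = -17*(1 + (13/51)*73*82² + (23/3)*82*73) = -17*(1 + (13/51)*73*6724 + 137678/3) = -17*(1 + 6381076/51 + 137678/3) = -17*8721653/51 = -8721653/3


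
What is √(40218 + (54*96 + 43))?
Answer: √45445 ≈ 213.18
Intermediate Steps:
√(40218 + (54*96 + 43)) = √(40218 + (5184 + 43)) = √(40218 + 5227) = √45445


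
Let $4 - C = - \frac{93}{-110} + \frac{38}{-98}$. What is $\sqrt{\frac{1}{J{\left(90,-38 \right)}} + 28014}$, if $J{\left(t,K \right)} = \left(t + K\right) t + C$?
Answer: $\frac{2 \sqrt{4463150797657372289}}{25244293} \approx 167.37$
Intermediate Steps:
$C = \frac{19093}{5390}$ ($C = 4 - \left(- \frac{93}{-110} + \frac{38}{-98}\right) = 4 - \left(\left(-93\right) \left(- \frac{1}{110}\right) + 38 \left(- \frac{1}{98}\right)\right) = 4 - \left(\frac{93}{110} - \frac{19}{49}\right) = 4 - \frac{2467}{5390} = \frac{19093}{5390} \approx 3.5423$)
$J{\left(t,K \right)} = \frac{19093}{5390} + t \left(K + t\right)$ ($J{\left(t,K \right)} = \left(t + K\right) t + \frac{19093}{5390} = \left(K + t\right) t + \frac{19093}{5390} = t \left(K + t\right) + \frac{19093}{5390} = \frac{19093}{5390} + t \left(K + t\right)$)
$\sqrt{\frac{1}{J{\left(90,-38 \right)}} + 28014} = \sqrt{\frac{1}{\frac{19093}{5390} + 90^{2} - 3420} + 28014} = \sqrt{\frac{1}{\frac{19093}{5390} + 8100 - 3420} + 28014} = \sqrt{\frac{1}{\frac{25244293}{5390}} + 28014} = \sqrt{\frac{5390}{25244293} + 28014} = \sqrt{\frac{707193629492}{25244293}} = \frac{2 \sqrt{4463150797657372289}}{25244293}$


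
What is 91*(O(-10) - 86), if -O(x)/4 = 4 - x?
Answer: -12922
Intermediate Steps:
O(x) = -16 + 4*x (O(x) = -4*(4 - x) = -16 + 4*x)
91*(O(-10) - 86) = 91*((-16 + 4*(-10)) - 86) = 91*((-16 - 40) - 86) = 91*(-56 - 86) = 91*(-142) = -12922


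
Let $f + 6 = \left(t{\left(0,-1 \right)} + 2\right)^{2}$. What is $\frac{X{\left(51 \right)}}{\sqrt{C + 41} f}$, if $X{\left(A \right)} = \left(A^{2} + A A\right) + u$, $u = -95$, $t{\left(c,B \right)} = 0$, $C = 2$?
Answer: $- \frac{5107 \sqrt{43}}{86} \approx -389.41$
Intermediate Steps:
$X{\left(A \right)} = -95 + 2 A^{2}$ ($X{\left(A \right)} = \left(A^{2} + A A\right) - 95 = \left(A^{2} + A^{2}\right) - 95 = 2 A^{2} - 95 = -95 + 2 A^{2}$)
$f = -2$ ($f = -6 + \left(0 + 2\right)^{2} = -6 + 2^{2} = -6 + 4 = -2$)
$\frac{X{\left(51 \right)}}{\sqrt{C + 41} f} = \frac{-95 + 2 \cdot 51^{2}}{\sqrt{2 + 41} \left(-2\right)} = \frac{-95 + 2 \cdot 2601}{\sqrt{43} \left(-2\right)} = \frac{-95 + 5202}{\left(-2\right) \sqrt{43}} = 5107 \left(- \frac{\sqrt{43}}{86}\right) = - \frac{5107 \sqrt{43}}{86}$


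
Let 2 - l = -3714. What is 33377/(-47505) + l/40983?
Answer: -397120337/648965805 ≈ -0.61193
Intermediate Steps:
l = 3716 (l = 2 - 1*(-3714) = 2 + 3714 = 3716)
33377/(-47505) + l/40983 = 33377/(-47505) + 3716/40983 = 33377*(-1/47505) + 3716*(1/40983) = -33377/47505 + 3716/40983 = -397120337/648965805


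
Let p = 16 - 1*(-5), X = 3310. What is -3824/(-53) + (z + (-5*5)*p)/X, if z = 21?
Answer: 6315364/87715 ≈ 71.999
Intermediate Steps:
p = 21 (p = 16 + 5 = 21)
-3824/(-53) + (z + (-5*5)*p)/X = -3824/(-53) + (21 - 5*5*21)/3310 = -3824*(-1/53) + (21 - 25*21)*(1/3310) = 3824/53 + (21 - 525)*(1/3310) = 3824/53 - 504*1/3310 = 3824/53 - 252/1655 = 6315364/87715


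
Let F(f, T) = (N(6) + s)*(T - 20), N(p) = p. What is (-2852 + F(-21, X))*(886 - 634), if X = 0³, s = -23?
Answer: -633024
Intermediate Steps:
X = 0
F(f, T) = 340 - 17*T (F(f, T) = (6 - 23)*(T - 20) = -17*(-20 + T) = 340 - 17*T)
(-2852 + F(-21, X))*(886 - 634) = (-2852 + (340 - 17*0))*(886 - 634) = (-2852 + (340 + 0))*252 = (-2852 + 340)*252 = -2512*252 = -633024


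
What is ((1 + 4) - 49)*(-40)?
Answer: 1760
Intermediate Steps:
((1 + 4) - 49)*(-40) = (5 - 49)*(-40) = -44*(-40) = 1760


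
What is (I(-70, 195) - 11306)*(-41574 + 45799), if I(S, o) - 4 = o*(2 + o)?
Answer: 114552425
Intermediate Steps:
I(S, o) = 4 + o*(2 + o)
(I(-70, 195) - 11306)*(-41574 + 45799) = ((4 + 195² + 2*195) - 11306)*(-41574 + 45799) = ((4 + 38025 + 390) - 11306)*4225 = (38419 - 11306)*4225 = 27113*4225 = 114552425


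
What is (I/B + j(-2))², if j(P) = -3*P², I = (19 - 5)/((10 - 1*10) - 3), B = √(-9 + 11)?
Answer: 1394/9 + 56*√2 ≈ 234.08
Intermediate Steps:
B = √2 ≈ 1.4142
I = -14/3 (I = 14/((10 - 10) - 3) = 14/(0 - 3) = 14/(-3) = 14*(-⅓) = -14/3 ≈ -4.6667)
(I/B + j(-2))² = (-14*√2/2/3 - 3*(-2)²)² = (-7*√2/3 - 3*4)² = (-7*√2/3 - 12)² = (-12 - 7*√2/3)²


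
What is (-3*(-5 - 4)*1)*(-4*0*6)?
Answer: 0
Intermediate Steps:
(-3*(-5 - 4)*1)*(-4*0*6) = (-3*(-9)*1)*(0*6) = (27*1)*0 = 27*0 = 0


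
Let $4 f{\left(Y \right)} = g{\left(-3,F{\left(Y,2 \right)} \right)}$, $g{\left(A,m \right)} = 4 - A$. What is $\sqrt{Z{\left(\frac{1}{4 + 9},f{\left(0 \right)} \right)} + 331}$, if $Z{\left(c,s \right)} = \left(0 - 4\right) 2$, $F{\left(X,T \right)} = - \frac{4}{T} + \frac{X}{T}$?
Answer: $\sqrt{323} \approx 17.972$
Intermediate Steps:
$f{\left(Y \right)} = \frac{7}{4}$ ($f{\left(Y \right)} = \frac{4 - -3}{4} = \frac{4 + 3}{4} = \frac{1}{4} \cdot 7 = \frac{7}{4}$)
$Z{\left(c,s \right)} = -8$ ($Z{\left(c,s \right)} = \left(-4\right) 2 = -8$)
$\sqrt{Z{\left(\frac{1}{4 + 9},f{\left(0 \right)} \right)} + 331} = \sqrt{-8 + 331} = \sqrt{323}$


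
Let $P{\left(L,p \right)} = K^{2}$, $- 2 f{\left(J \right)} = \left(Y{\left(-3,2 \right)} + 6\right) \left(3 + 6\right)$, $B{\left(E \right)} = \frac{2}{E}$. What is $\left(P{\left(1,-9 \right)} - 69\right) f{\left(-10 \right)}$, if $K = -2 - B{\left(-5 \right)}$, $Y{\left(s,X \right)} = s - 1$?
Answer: $\frac{14949}{25} \approx 597.96$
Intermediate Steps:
$Y{\left(s,X \right)} = -1 + s$
$K = - \frac{8}{5}$ ($K = -2 - \frac{2}{-5} = -2 - 2 \left(- \frac{1}{5}\right) = -2 - - \frac{2}{5} = -2 + \frac{2}{5} = - \frac{8}{5} \approx -1.6$)
$f{\left(J \right)} = -9$ ($f{\left(J \right)} = - \frac{\left(\left(-1 - 3\right) + 6\right) \left(3 + 6\right)}{2} = - \frac{\left(-4 + 6\right) 9}{2} = - \frac{2 \cdot 9}{2} = \left(- \frac{1}{2}\right) 18 = -9$)
$P{\left(L,p \right)} = \frac{64}{25}$ ($P{\left(L,p \right)} = \left(- \frac{8}{5}\right)^{2} = \frac{64}{25}$)
$\left(P{\left(1,-9 \right)} - 69\right) f{\left(-10 \right)} = \left(\frac{64}{25} - 69\right) \left(-9\right) = \left(- \frac{1661}{25}\right) \left(-9\right) = \frac{14949}{25}$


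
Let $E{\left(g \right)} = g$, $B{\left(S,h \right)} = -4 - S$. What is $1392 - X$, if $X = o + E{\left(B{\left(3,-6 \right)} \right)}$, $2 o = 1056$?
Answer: $871$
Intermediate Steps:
$o = 528$ ($o = \frac{1}{2} \cdot 1056 = 528$)
$X = 521$ ($X = 528 - 7 = 521$)
$1392 - X = 1392 - 521 = 871$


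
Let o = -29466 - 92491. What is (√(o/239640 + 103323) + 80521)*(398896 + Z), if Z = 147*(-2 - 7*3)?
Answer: 31847263315 + 79103*√1483383687621330/23964 ≈ 3.1974e+10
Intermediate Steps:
o = -121957
Z = -3381 (Z = 147*(-2 - 21) = 147*(-23) = -3381)
(√(o/239640 + 103323) + 80521)*(398896 + Z) = (√(-121957/239640 + 103323) + 80521)*(398896 - 3381) = (√(-121957*1/239640 + 103323) + 80521)*395515 = (√(-121957/239640 + 103323) + 80521)*395515 = (√(24760201763/239640) + 80521)*395515 = (√1483383687621330/119820 + 80521)*395515 = (80521 + √1483383687621330/119820)*395515 = 31847263315 + 79103*√1483383687621330/23964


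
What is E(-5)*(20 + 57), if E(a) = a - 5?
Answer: -770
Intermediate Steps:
E(a) = -5 + a
E(-5)*(20 + 57) = (-5 - 5)*(20 + 57) = -10*77 = -770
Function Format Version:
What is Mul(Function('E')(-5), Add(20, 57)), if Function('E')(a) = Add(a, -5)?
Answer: -770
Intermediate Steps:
Function('E')(a) = Add(-5, a)
Mul(Function('E')(-5), Add(20, 57)) = Mul(Add(-5, -5), Add(20, 57)) = Mul(-10, 77) = -770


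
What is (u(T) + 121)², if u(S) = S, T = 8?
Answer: 16641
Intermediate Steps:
(u(T) + 121)² = (8 + 121)² = 129² = 16641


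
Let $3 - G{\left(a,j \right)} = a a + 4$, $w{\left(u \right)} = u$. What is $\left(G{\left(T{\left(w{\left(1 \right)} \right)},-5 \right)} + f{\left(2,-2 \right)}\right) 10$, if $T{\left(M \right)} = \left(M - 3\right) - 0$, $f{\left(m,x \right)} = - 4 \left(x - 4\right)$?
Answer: $190$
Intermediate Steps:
$f{\left(m,x \right)} = 16 - 4 x$ ($f{\left(m,x \right)} = - 4 \left(-4 + x\right) = 16 - 4 x$)
$T{\left(M \right)} = -3 + M$ ($T{\left(M \right)} = \left(M - 3\right) + 0 = \left(-3 + M\right) + 0 = -3 + M$)
$G{\left(a,j \right)} = -1 - a^{2}$ ($G{\left(a,j \right)} = 3 - \left(a a + 4\right) = 3 - \left(a^{2} + 4\right) = 3 - \left(4 + a^{2}\right) = -1 - a^{2}$)
$\left(G{\left(T{\left(w{\left(1 \right)} \right)},-5 \right)} + f{\left(2,-2 \right)}\right) 10 = \left(\left(-1 - \left(-3 + 1\right)^{2}\right) + \left(16 - -8\right)\right) 10 = \left(\left(-1 - \left(-2\right)^{2}\right) + \left(16 + 8\right)\right) 10 = \left(\left(-1 - 4\right) + 24\right) 10 = \left(-5 + 24\right) 10 = 19 \cdot 10 = 190$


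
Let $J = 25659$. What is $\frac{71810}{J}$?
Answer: $\frac{71810}{25659} \approx 2.7986$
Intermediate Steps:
$\frac{71810}{J} = \frac{71810}{25659}$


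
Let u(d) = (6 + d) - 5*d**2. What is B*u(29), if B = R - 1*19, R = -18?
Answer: 154290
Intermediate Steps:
u(d) = 6 + d - 5*d**2
B = -37 (B = -18 - 1*19 = -18 - 19 = -37)
B*u(29) = -37*(6 + 29 - 5*29**2) = -37*(6 + 29 - 5*841) = -37*(6 + 29 - 4205) = -37*(-4170) = 154290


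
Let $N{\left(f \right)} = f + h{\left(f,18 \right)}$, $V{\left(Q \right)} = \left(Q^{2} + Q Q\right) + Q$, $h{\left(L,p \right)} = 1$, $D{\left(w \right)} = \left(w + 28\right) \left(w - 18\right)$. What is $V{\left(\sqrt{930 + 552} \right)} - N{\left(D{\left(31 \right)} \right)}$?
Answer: $2196 + \sqrt{1482} \approx 2234.5$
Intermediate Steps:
$D{\left(w \right)} = \left(-18 + w\right) \left(28 + w\right)$ ($D{\left(w \right)} = \left(28 + w\right) \left(-18 + w\right) = \left(-18 + w\right) \left(28 + w\right)$)
$V{\left(Q \right)} = Q + 2 Q^{2}$ ($V{\left(Q \right)} = \left(Q^{2} + Q^{2}\right) + Q = 2 Q^{2} + Q = Q + 2 Q^{2}$)
$N{\left(f \right)} = 1 + f$ ($N{\left(f \right)} = f + 1 = 1 + f$)
$V{\left(\sqrt{930 + 552} \right)} - N{\left(D{\left(31 \right)} \right)} = \sqrt{930 + 552} \left(1 + 2 \sqrt{930 + 552}\right) - \left(1 + \left(-504 + 31^{2} + 10 \cdot 31\right)\right) = \sqrt{1482} \left(1 + 2 \sqrt{1482}\right) - \left(1 + \left(-504 + 961 + 310\right)\right) = \sqrt{1482} \left(1 + 2 \sqrt{1482}\right) - \left(1 + 767\right) = \sqrt{1482} \left(1 + 2 \sqrt{1482}\right) - 768 = -768 + \sqrt{1482} \left(1 + 2 \sqrt{1482}\right)$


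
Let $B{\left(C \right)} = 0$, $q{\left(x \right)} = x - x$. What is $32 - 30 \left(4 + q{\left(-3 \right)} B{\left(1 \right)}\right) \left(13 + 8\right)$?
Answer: $-2488$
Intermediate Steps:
$q{\left(x \right)} = 0$
$32 - 30 \left(4 + q{\left(-3 \right)} B{\left(1 \right)}\right) \left(13 + 8\right) = 32 - 30 \left(4 + 0 \cdot 0\right) \left(13 + 8\right) = 32 - 30 \left(4 + 0\right) 21 = 32 - 30 \cdot 4 \cdot 21 = 32 - 2520 = -2488$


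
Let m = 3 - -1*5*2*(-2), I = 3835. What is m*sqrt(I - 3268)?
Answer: -153*sqrt(7) ≈ -404.80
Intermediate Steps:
m = -17 (m = 3 - (-5*2)*(-2) = 3 - (-10)*(-2) = 3 - 1*20 = 3 - 20 = -17)
m*sqrt(I - 3268) = -17*sqrt(3835 - 3268) = -153*sqrt(7)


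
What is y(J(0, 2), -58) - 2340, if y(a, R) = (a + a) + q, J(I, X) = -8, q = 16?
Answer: -2340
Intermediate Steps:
y(a, R) = 16 + 2*a (y(a, R) = (a + a) + 16 = 2*a + 16 = 16 + 2*a)
y(J(0, 2), -58) - 2340 = (16 + 2*(-8)) - 2340 = (16 - 16) - 2340 = 0 - 2340 = -2340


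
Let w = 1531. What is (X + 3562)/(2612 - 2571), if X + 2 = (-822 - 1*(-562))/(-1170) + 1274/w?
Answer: 49067768/564939 ≈ 86.855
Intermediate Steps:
X = -13030/13779 (X = -2 + ((-822 - 1*(-562))/(-1170) + 1274/1531) = -2 + ((-822 + 562)*(-1/1170) + 1274*(1/1531)) = -2 + (-260*(-1/1170) + 1274/1531) = -2 + (2/9 + 1274/1531) = -2 + 14528/13779 = -13030/13779 ≈ -0.94564)
(X + 3562)/(2612 - 2571) = (-13030/13779 + 3562)/(2612 - 2571) = (49067768/13779)/41 = (49067768/13779)*(1/41) = 49067768/564939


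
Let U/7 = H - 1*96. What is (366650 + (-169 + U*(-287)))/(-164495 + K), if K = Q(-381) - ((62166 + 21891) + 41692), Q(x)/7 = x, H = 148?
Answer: -262013/292911 ≈ -0.89451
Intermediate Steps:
Q(x) = 7*x
U = 364 (U = 7*(148 - 1*96) = 7*(148 - 96) = 7*52 = 364)
K = -128416 (K = 7*(-381) - ((62166 + 21891) + 41692) = -2667 - (84057 + 41692) = -2667 - 1*125749 = -2667 - 125749 = -128416)
(366650 + (-169 + U*(-287)))/(-164495 + K) = (366650 + (-169 + 364*(-287)))/(-164495 - 128416) = (366650 + (-169 - 104468))/(-292911) = (366650 - 104637)*(-1/292911) = 262013*(-1/292911) = -262013/292911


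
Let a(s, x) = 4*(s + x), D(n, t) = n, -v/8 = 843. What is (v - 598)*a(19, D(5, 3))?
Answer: -704832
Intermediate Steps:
v = -6744 (v = -8*843 = -6744)
a(s, x) = 4*s + 4*x
(v - 598)*a(19, D(5, 3)) = (-6744 - 598)*(4*19 + 4*5) = -7342*(76 + 20) = -7342*96 = -704832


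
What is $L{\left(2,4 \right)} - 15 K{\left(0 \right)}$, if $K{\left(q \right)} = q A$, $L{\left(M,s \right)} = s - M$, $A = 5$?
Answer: $2$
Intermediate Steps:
$K{\left(q \right)} = 5 q$ ($K{\left(q \right)} = q 5 = 5 q$)
$L{\left(2,4 \right)} - 15 K{\left(0 \right)} = \left(4 - 2\right) - 15 \cdot 5 \cdot 0 = \left(4 - 2\right) - 0 = 2 + 0 = 2$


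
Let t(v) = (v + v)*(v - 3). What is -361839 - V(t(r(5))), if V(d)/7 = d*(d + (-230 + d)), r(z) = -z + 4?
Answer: -349855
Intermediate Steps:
r(z) = 4 - z
t(v) = 2*v*(-3 + v) (t(v) = (2*v)*(-3 + v) = 2*v*(-3 + v))
V(d) = 7*d*(-230 + 2*d) (V(d) = 7*(d*(d + (-230 + d))) = 7*(d*(-230 + 2*d)) = 7*d*(-230 + 2*d))
-361839 - V(t(r(5))) = -361839 - 14*2*(4 - 1*5)*(-3 + (4 - 1*5))*(-115 + 2*(4 - 1*5)*(-3 + (4 - 1*5))) = -361839 - 14*2*(4 - 5)*(-3 + (4 - 5))*(-115 + 2*(4 - 5)*(-3 + (4 - 5))) = -361839 - 14*2*(-1)*(-3 - 1)*(-115 + 2*(-1)*(-3 - 1)) = -361839 - 14*2*(-1)*(-4)*(-115 + 2*(-1)*(-4)) = -361839 - 14*8*(-115 + 8) = -361839 - 14*8*(-107) = -361839 - 1*(-11984) = -361839 + 11984 = -349855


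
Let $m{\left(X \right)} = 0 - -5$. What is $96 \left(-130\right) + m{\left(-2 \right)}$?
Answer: $-12475$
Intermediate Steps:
$m{\left(X \right)} = 5$ ($m{\left(X \right)} = 0 + 5 = 5$)
$96 \left(-130\right) + m{\left(-2 \right)} = 96 \left(-130\right) + 5 = -12480 + 5 = -12475$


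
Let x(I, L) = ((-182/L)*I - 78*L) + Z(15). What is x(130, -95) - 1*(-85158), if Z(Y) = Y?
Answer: 1763809/19 ≈ 92832.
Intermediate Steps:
x(I, L) = 15 - 78*L - 182*I/L (x(I, L) = ((-182/L)*I - 78*L) + 15 = (-182*I/L - 78*L) + 15 = (-78*L - 182*I/L) + 15 = 15 - 78*L - 182*I/L)
x(130, -95) - 1*(-85158) = (15 - 78*(-95) - 182*130/(-95)) - 1*(-85158) = (15 + 7410 - 182*130*(-1/95)) + 85158 = (15 + 7410 + 4732/19) + 85158 = 145807/19 + 85158 = 1763809/19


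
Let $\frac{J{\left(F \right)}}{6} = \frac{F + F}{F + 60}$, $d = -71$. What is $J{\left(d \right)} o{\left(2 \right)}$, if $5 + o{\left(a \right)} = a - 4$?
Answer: $- \frac{5964}{11} \approx -542.18$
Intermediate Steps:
$o{\left(a \right)} = -9 + a$ ($o{\left(a \right)} = -5 + \left(a - 4\right) = -5 + \left(-4 + a\right) = -9 + a$)
$J{\left(F \right)} = \frac{12 F}{60 + F}$ ($J{\left(F \right)} = 6 \frac{F + F}{F + 60} = 6 \frac{2 F}{60 + F} = \frac{12 F}{60 + F}$)
$J{\left(d \right)} o{\left(2 \right)} = 12 \left(-71\right) \frac{1}{60 - 71} \left(-9 + 2\right) = 12 \left(-71\right) \frac{1}{-11} \left(-7\right) = 12 \left(-71\right) \left(- \frac{1}{11}\right) \left(-7\right) = \frac{852}{11} \left(-7\right) = - \frac{5964}{11}$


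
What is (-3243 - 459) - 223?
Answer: -3925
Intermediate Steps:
(-3243 - 459) - 223 = -3702 - 223 = -3925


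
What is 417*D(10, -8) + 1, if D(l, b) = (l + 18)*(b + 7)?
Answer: -11675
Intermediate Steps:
D(l, b) = (7 + b)*(18 + l) (D(l, b) = (18 + l)*(7 + b) = (7 + b)*(18 + l))
417*D(10, -8) + 1 = 417*(126 + 7*10 + 18*(-8) - 8*10) + 1 = 417*(126 + 70 - 144 - 80) + 1 = 417*(-28) + 1 = -11676 + 1 = -11675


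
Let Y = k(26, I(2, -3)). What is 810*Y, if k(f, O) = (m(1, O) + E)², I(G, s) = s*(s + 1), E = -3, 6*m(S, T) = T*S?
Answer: 3240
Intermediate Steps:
m(S, T) = S*T/6 (m(S, T) = (T*S)/6 = (S*T)/6 = S*T/6)
I(G, s) = s*(1 + s)
k(f, O) = (-3 + O/6)² (k(f, O) = ((⅙)*1*O - 3)² = (O/6 - 3)² = (-3 + O/6)²)
Y = 4 (Y = (-18 - 3*(1 - 3))²/36 = (-18 - 3*(-2))²/36 = (-18 + 6)²/36 = (1/36)*(-12)² = (1/36)*144 = 4)
810*Y = 810*4 = 3240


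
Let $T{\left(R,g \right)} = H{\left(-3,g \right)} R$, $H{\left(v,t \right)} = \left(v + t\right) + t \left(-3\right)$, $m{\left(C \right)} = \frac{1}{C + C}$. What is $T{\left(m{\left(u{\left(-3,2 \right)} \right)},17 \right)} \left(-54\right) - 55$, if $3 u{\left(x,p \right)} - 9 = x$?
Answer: $\frac{889}{2} \approx 444.5$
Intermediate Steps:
$u{\left(x,p \right)} = 3 + \frac{x}{3}$
$m{\left(C \right)} = \frac{1}{2 C}$
$H{\left(v,t \right)} = v - 2 t$ ($H{\left(v,t \right)} = \left(t + v\right) - 3 t = v - 2 t$)
$T{\left(R,g \right)} = R \left(-3 - 2 g\right)$ ($T{\left(R,g \right)} = \left(-3 - 2 g\right) R = R \left(-3 - 2 g\right)$)
$T{\left(m{\left(u{\left(-3,2 \right)} \right)},17 \right)} \left(-54\right) - 55 = - \frac{1}{2 \left(3 + \frac{1}{3} \left(-3\right)\right)} \left(3 + 2 \cdot 17\right) \left(-54\right) - 55 = - \frac{1}{2 \left(3 - 1\right)} \left(3 + 34\right) \left(-54\right) - 55 = \left(-1\right) \frac{1}{2 \cdot 2} \cdot 37 \left(-54\right) - 55 = \left(-1\right) \frac{1}{2} \cdot \frac{1}{2} \cdot 37 \left(-54\right) - 55 = \left(-1\right) \frac{1}{4} \cdot 37 \left(-54\right) - 55 = \left(- \frac{37}{4}\right) \left(-54\right) - 55 = \frac{999}{2} - 55 = \frac{889}{2}$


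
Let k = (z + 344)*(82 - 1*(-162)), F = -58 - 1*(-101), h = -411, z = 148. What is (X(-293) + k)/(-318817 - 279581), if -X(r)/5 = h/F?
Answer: -1721373/8577038 ≈ -0.20070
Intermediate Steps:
F = 43 (F = -58 + 101 = 43)
k = 120048 (k = (148 + 344)*(82 - 1*(-162)) = 492*(82 + 162) = 492*244 = 120048)
X(r) = 2055/43 (X(r) = -(-2055)/43 = -5*(-411/43) = 2055/43)
(X(-293) + k)/(-318817 - 279581) = (2055/43 + 120048)/(-318817 - 279581) = (5164119/43)/(-598398) = (5164119/43)*(-1/598398) = -1721373/8577038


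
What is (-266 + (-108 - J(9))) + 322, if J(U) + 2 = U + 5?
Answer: -64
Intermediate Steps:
J(U) = 3 + U (J(U) = -2 + (U + 5) = -2 + (5 + U) = 3 + U)
(-266 + (-108 - J(9))) + 322 = (-266 + (-108 - (3 + 9))) + 322 = (-266 + (-108 - 1*12)) + 322 = (-266 + (-108 - 12)) + 322 = (-266 - 120) + 322 = -386 + 322 = -64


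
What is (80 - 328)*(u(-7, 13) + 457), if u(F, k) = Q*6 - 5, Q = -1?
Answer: -110608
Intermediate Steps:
u(F, k) = -11 (u(F, k) = -1*6 - 5 = -6 - 5 = -11)
(80 - 328)*(u(-7, 13) + 457) = (80 - 328)*(-11 + 457) = -248*446 = -110608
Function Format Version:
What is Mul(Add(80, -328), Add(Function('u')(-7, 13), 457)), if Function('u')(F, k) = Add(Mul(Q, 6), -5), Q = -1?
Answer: -110608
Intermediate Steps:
Function('u')(F, k) = -11 (Function('u')(F, k) = Add(Mul(-1, 6), -5) = Add(-6, -5) = -11)
Mul(Add(80, -328), Add(Function('u')(-7, 13), 457)) = Mul(Add(80, -328), Add(-11, 457)) = Mul(-248, 446) = -110608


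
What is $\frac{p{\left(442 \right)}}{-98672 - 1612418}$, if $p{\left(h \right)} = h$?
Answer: $- \frac{221}{855545} \approx -0.00025831$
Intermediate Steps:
$\frac{p{\left(442 \right)}}{-98672 - 1612418} = \frac{442}{-98672 - 1612418} = \frac{442}{-1711090} = 442 \left(- \frac{1}{1711090}\right) = - \frac{221}{855545}$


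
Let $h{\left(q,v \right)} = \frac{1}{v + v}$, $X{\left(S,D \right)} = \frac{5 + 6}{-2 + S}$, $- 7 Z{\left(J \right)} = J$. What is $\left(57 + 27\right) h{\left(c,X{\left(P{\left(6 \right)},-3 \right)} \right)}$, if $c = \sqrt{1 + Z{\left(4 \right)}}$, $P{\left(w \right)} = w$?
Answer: $\frac{168}{11} \approx 15.273$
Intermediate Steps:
$Z{\left(J \right)} = - \frac{J}{7}$
$X{\left(S,D \right)} = \frac{11}{-2 + S}$
$c = \frac{\sqrt{21}}{7}$ ($c = \sqrt{1 - \frac{4}{7}} = \sqrt{\frac{3}{7}} = \frac{\sqrt{21}}{7} \approx 0.65465$)
$h{\left(q,v \right)} = \frac{1}{2 v}$
$\left(57 + 27\right) h{\left(c,X{\left(P{\left(6 \right)},-3 \right)} \right)} = \left(57 + 27\right) \frac{1}{2 \frac{11}{-2 + 6}} = 84 \frac{1}{2 \cdot \frac{11}{4}} = 84 \cdot \frac{1}{2} \cdot \frac{4}{11} = 84 \cdot \frac{2}{11} = \frac{168}{11}$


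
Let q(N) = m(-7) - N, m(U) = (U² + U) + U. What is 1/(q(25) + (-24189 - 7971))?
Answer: -1/32150 ≈ -3.1104e-5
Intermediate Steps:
m(U) = U² + 2*U (m(U) = (U + U²) + U = U² + 2*U)
q(N) = 35 - N (q(N) = -7*(2 - 7) - N = -7*(-5) - N = 35 - N)
1/(q(25) + (-24189 - 7971)) = 1/((35 - 1*25) + (-24189 - 7971)) = 1/((35 - 25) - 32160) = 1/(10 - 32160) = 1/(-32150) = -1/32150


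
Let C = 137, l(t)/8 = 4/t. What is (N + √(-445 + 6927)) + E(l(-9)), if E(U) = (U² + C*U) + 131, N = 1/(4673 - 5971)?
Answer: -36111739/105138 + √6482 ≈ -262.96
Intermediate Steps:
l(t) = 32/t (l(t) = 8*(4/t) = 32/t)
N = -1/1298 (N = 1/(-1298) = -1/1298 ≈ -0.00077042)
E(U) = 131 + U² + 137*U (E(U) = (U² + 137*U) + 131 = 131 + U² + 137*U)
(N + √(-445 + 6927)) + E(l(-9)) = (-1/1298 + √(-445 + 6927)) + (131 + (32/(-9))² + 137*(32/(-9))) = (-1/1298 + √6482) + (131 + (32*(-⅑))² + 137*(32*(-⅑))) = (-1/1298 + √6482) + (131 + (-32/9)² + 137*(-32/9)) = (-1/1298 + √6482) + (131 + 1024/81 - 4384/9) = (-1/1298 + √6482) - 27821/81 = -36111739/105138 + √6482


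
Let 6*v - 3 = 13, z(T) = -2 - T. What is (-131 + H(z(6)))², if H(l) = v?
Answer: 148225/9 ≈ 16469.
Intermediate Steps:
v = 8/3 (v = ½ + (⅙)*13 = ½ + 13/6 = 8/3 ≈ 2.6667)
H(l) = 8/3
(-131 + H(z(6)))² = (-131 + 8/3)² = (-385/3)² = 148225/9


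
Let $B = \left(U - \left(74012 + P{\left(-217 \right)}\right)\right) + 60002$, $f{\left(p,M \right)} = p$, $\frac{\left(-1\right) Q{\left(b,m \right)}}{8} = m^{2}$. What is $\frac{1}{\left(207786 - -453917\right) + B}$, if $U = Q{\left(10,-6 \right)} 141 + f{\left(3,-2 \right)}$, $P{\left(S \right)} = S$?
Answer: $\frac{1}{607305} \approx 1.6466 \cdot 10^{-6}$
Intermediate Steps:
$Q{\left(b,m \right)} = - 8 m^{2}$
$U = -40605$ ($U = - 8 \left(-6\right)^{2} \cdot 141 + 3 = \left(-8\right) 36 \cdot 141 + 3 = \left(-288\right) 141 + 3 = -40608 + 3 = -40605$)
$B = -54398$ ($B = \left(-40605 - 73795\right) + 60002 = -114400 + 60002 = -54398$)
$\frac{1}{\left(207786 - -453917\right) + B} = \frac{1}{\left(207786 - -453917\right) - 54398} = \frac{1}{\left(207786 + 453917\right) - 54398} = \frac{1}{661703 - 54398} = \frac{1}{607305}$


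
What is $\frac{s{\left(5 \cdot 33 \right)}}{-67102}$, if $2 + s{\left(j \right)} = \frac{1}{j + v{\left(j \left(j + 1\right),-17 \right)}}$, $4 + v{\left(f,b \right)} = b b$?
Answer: $\frac{899}{30195900} \approx 2.9772 \cdot 10^{-5}$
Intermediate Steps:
$v{\left(f,b \right)} = -4 + b^{2}$ ($v{\left(f,b \right)} = -4 + b b = -4 + b^{2}$)
$s{\left(j \right)} = -2 + \frac{1}{285 + j}$ ($s{\left(j \right)} = -2 + \frac{1}{j - \left(4 - \left(-17\right)^{2}\right)} = -2 + \frac{1}{j + \left(-4 + 289\right)} = -2 + \frac{1}{j + 285} = -2 + \frac{1}{285 + j}$)
$\frac{s{\left(5 \cdot 33 \right)}}{-67102} = \frac{\frac{1}{285 + 5 \cdot 33} \left(-569 - 2 \cdot 5 \cdot 33\right)}{-67102} = \frac{-569 - 330}{285 + 165} \left(- \frac{1}{67102}\right) = \frac{-569 - 330}{450} \left(- \frac{1}{67102}\right) = \frac{1}{450} \left(-899\right) \left(- \frac{1}{67102}\right) = \left(- \frac{899}{450}\right) \left(- \frac{1}{67102}\right) = \frac{899}{30195900}$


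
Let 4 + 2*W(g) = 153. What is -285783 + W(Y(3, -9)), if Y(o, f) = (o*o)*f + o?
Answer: -571417/2 ≈ -2.8571e+5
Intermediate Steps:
Y(o, f) = o + f*o² (Y(o, f) = o²*f + o = f*o² + o = o + f*o²)
W(g) = 149/2 (W(g) = -2 + (½)*153 = -2 + 153/2 = 149/2)
-285783 + W(Y(3, -9)) = -285783 + 149/2 = -571417/2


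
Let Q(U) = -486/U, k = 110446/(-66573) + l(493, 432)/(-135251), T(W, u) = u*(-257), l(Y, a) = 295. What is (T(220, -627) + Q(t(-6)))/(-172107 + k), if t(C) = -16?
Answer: -11609435999859165/12397420336504336 ≈ -0.93644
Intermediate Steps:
T(W, u) = -257*u
k = -14957570981/9004064823 (k = 110446/(-66573) + 295/(-135251) = 110446*(-1/66573) + 295*(-1/135251) = -110446/66573 - 295/135251 = -14957570981/9004064823 ≈ -1.6612)
(T(220, -627) + Q(t(-6)))/(-172107 + k) = (-257*(-627) - 486/(-16))/(-172107 - 14957570981/9004064823) = (161139 - 486*(-1/16))/(-1549677542063042/9004064823) = (161139 + 243/8)*(-9004064823/1549677542063042) = (1289355/8)*(-9004064823/1549677542063042) = -11609435999859165/12397420336504336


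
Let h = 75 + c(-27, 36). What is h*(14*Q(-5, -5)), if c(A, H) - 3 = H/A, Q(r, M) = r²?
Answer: 80500/3 ≈ 26833.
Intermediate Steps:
c(A, H) = 3 + H/A
h = 230/3 (h = 75 + (3 + 36/(-27)) = 75 + (3 + 36*(-1/27)) = 75 + (3 - 4/3) = 75 + 5/3 = 230/3 ≈ 76.667)
h*(14*Q(-5, -5)) = 230*(14*(-5)²)/3 = 230*(14*25)/3 = (230/3)*350 = 80500/3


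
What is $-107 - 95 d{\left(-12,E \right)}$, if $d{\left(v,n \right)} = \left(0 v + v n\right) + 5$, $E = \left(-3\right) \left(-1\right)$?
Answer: $2838$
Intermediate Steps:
$E = 3$
$d{\left(v,n \right)} = 5 + n v$ ($d{\left(v,n \right)} = \left(0 + n v\right) + 5 = n v + 5 = 5 + n v$)
$-107 - 95 d{\left(-12,E \right)} = -107 - 95 \left(5 + 3 \left(-12\right)\right) = -107 - 95 \left(5 - 36\right) = -107 - -2945 = -107 + 2945 = 2838$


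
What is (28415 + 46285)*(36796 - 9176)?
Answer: 2063214000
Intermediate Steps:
(28415 + 46285)*(36796 - 9176) = 74700*27620 = 2063214000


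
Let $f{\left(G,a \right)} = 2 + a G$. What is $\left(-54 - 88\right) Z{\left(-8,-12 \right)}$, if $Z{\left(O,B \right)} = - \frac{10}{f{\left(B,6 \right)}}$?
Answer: $- \frac{142}{7} \approx -20.286$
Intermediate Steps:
$f{\left(G,a \right)} = 2 + G a$
$Z{\left(O,B \right)} = - \frac{10}{2 + 6 B}$ ($Z{\left(O,B \right)} = - \frac{10}{2 + B 6} = - \frac{10}{2 + 6 B}$)
$\left(-54 - 88\right) Z{\left(-8,-12 \right)} = \left(-54 - 88\right) \left(- \frac{5}{1 + 3 \left(-12\right)}\right) = - 142 \left(- \frac{5}{1 - 36}\right) = - 142 \left(- \frac{5}{-35}\right) = - 142 \left(\left(-5\right) \left(- \frac{1}{35}\right)\right) = \left(-142\right) \frac{1}{7} = - \frac{142}{7}$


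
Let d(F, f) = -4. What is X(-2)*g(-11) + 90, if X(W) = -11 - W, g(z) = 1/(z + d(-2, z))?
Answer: 453/5 ≈ 90.600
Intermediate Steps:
g(z) = 1/(-4 + z) (g(z) = 1/(z - 4) = 1/(-4 + z))
X(-2)*g(-11) + 90 = (-11 - 1*(-2))/(-4 - 11) + 90 = (-11 + 2)/(-15) + 90 = -9*(-1/15) + 90 = ⅗ + 90 = 453/5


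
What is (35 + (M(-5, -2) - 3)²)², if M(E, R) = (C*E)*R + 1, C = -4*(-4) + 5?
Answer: 1874803401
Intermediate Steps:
C = 21 (C = 16 + 5 = 21)
M(E, R) = 1 + 21*E*R (M(E, R) = (21*E)*R + 1 = 21*E*R + 1 = 1 + 21*E*R)
(35 + (M(-5, -2) - 3)²)² = (35 + ((1 + 21*(-5)*(-2)) - 3)²)² = (35 + ((1 + 210) - 3)²)² = (35 + (211 - 3)²)² = (35 + 208²)² = (35 + 43264)² = 43299² = 1874803401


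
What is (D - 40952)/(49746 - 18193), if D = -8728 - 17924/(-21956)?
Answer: -272689039/173194417 ≈ -1.5745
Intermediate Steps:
D = -47903511/5489 (D = -8728 - 17924*(-1)/21956 = -8728 - 1*(-4481/5489) = -8728 + 4481/5489 = -47903511/5489 ≈ -8727.2)
(D - 40952)/(49746 - 18193) = (-47903511/5489 - 40952)/(49746 - 18193) = -272689039/5489/31553 = -272689039/5489*1/31553 = -272689039/173194417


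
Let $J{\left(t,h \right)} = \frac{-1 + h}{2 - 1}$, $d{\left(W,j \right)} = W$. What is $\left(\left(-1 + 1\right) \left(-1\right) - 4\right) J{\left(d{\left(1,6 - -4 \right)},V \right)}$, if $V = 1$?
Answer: $0$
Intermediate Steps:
$J{\left(t,h \right)} = -1 + h$ ($J{\left(t,h \right)} = \frac{-1 + h}{1} = \left(-1 + h\right) 1 = -1 + h$)
$\left(\left(-1 + 1\right) \left(-1\right) - 4\right) J{\left(d{\left(1,6 - -4 \right)},V \right)} = \left(\left(-1 + 1\right) \left(-1\right) - 4\right) \left(-1 + 1\right) = \left(0 \left(-1\right) - 4\right) 0 = \left(0 - 4\right) 0 = \left(-4\right) 0 = 0$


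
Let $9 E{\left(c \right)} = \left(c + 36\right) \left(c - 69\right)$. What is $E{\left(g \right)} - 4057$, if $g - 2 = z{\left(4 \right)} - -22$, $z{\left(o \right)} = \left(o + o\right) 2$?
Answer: $- \frac{38717}{9} \approx -4301.9$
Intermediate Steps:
$z{\left(o \right)} = 4 o$ ($z{\left(o \right)} = 2 o 2 = 4 o$)
$g = 40$ ($g = 2 + \left(4 \cdot 4 - -22\right) = 2 + \left(16 + 22\right) = 2 + 38 = 40$)
$E{\left(c \right)} = \frac{\left(-69 + c\right) \left(36 + c\right)}{9}$ ($E{\left(c \right)} = \frac{\left(c + 36\right) \left(c - 69\right)}{9} = \frac{\left(36 + c\right) \left(-69 + c\right)}{9} = \frac{\left(-69 + c\right) \left(36 + c\right)}{9}$)
$E{\left(g \right)} - 4057 = \left(-276 - \frac{440}{3} + \frac{40^{2}}{9}\right) - 4057 = \left(-276 - \frac{440}{3} + \frac{1}{9} \cdot 1600\right) - 4057 = \left(-276 - \frac{440}{3} + \frac{1600}{9}\right) - 4057 = - \frac{2204}{9} - 4057 = - \frac{38717}{9}$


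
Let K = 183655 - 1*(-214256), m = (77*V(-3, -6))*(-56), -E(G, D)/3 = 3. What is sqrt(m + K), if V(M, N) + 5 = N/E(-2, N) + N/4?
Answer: sqrt(3807579)/3 ≈ 650.43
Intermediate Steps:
E(G, D) = -9 (E(G, D) = -3*3 = -9)
V(M, N) = -5 + 5*N/36 (V(M, N) = -5 + (N/(-9) + N/4) = -5 + (N*(-1/9) + N*(1/4)) = -5 + (-N/9 + N/4) = -5 + 5*N/36)
m = 75460/3 (m = (77*(-5 + (5/36)*(-6)))*(-56) = (77*(-5 - 5/6))*(-56) = (77*(-35/6))*(-56) = -2695/6*(-56) = 75460/3 ≈ 25153.)
K = 397911 (K = 183655 + 214256 = 397911)
sqrt(m + K) = sqrt(75460/3 + 397911) = sqrt(1269193/3) = sqrt(3807579)/3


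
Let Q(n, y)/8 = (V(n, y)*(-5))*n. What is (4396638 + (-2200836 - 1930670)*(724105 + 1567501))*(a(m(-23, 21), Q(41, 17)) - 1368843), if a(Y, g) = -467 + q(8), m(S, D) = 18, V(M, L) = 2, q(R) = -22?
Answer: 12964533495803205336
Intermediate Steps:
Q(n, y) = -80*n (Q(n, y) = 8*((2*(-5))*n) = 8*(-10*n) = -80*n)
a(Y, g) = -489 (a(Y, g) = -467 - 22 = -489)
(4396638 + (-2200836 - 1930670)*(724105 + 1567501))*(a(m(-23, 21), Q(41, 17)) - 1368843) = (4396638 + (-2200836 - 1930670)*(724105 + 1567501))*(-489 - 1368843) = (4396638 - 4131506*2291606)*(-1369332) = (4396638 - 9467783938636)*(-1369332) = -9467779541998*(-1369332) = 12964533495803205336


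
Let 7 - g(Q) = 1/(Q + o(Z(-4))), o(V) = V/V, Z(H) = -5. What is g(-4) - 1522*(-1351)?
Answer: 6168688/3 ≈ 2.0562e+6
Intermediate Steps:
o(V) = 1
g(Q) = 7 - 1/(1 + Q) (g(Q) = 7 - 1/(Q + 1) = 7 - 1/(1 + Q))
g(-4) - 1522*(-1351) = (6 + 7*(-4))/(1 - 4) - 1522*(-1351) = (6 - 28)/(-3) + 2056222 = -⅓*(-22) + 2056222 = 22/3 + 2056222 = 6168688/3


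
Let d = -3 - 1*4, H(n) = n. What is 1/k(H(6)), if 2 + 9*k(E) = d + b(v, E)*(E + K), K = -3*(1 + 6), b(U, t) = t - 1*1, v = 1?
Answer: -3/28 ≈ -0.10714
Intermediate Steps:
d = -7 (d = -3 - 4 = -7)
b(U, t) = -1 + t (b(U, t) = t - 1 = -1 + t)
K = -21 (K = -3*7 = -21)
k(E) = -1 + (-1 + E)*(-21 + E)/9 (k(E) = -2/9 + (-7 + (-1 + E)*(E - 21))/9 = -2/9 + (-7 + (-1 + E)*(-21 + E))/9 = -2/9 + (-7/9 + (-1 + E)*(-21 + E)/9) = -1 + (-1 + E)*(-21 + E)/9)
1/k(H(6)) = 1/(4/3 - 22/9*6 + (⅑)*6²) = 1/(4/3 - 44/3 + (⅑)*36) = 1/(4/3 - 44/3 + 4) = 1/(-28/3) = -3/28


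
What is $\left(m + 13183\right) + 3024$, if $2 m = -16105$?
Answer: $\frac{16309}{2} \approx 8154.5$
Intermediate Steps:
$m = - \frac{16105}{2}$ ($m = \frac{1}{2} \left(-16105\right) = - \frac{16105}{2} \approx -8052.5$)
$\left(m + 13183\right) + 3024 = \left(- \frac{16105}{2} + 13183\right) + 3024 = \frac{10261}{2} + 3024 = \frac{16309}{2}$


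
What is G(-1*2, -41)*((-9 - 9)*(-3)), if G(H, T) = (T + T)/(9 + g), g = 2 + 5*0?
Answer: -4428/11 ≈ -402.55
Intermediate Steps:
g = 2 (g = 2 + 0 = 2)
G(H, T) = 2*T/11 (G(H, T) = (T + T)/(9 + 2) = (2*T)/11 = (2*T)*(1/11) = 2*T/11)
G(-1*2, -41)*((-9 - 9)*(-3)) = ((2/11)*(-41))*((-9 - 9)*(-3)) = -(-1476)*(-3)/11 = -82/11*54 = -4428/11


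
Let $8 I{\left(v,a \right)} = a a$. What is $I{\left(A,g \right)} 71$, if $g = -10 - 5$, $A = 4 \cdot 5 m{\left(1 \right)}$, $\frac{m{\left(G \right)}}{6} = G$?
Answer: $\frac{15975}{8} \approx 1996.9$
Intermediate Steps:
$m{\left(G \right)} = 6 G$
$A = 120$ ($A = 4 \cdot 5 \cdot 6 \cdot 1 = 20 \cdot 6 = 120$)
$g = -15$
$I{\left(v,a \right)} = \frac{a^{2}}{8}$ ($I{\left(v,a \right)} = \frac{a a}{8} = \frac{a^{2}}{8}$)
$I{\left(A,g \right)} 71 = \frac{\left(-15\right)^{2}}{8} \cdot 71 = \frac{1}{8} \cdot 225 \cdot 71 = \frac{225}{8} \cdot 71 = \frac{15975}{8}$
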